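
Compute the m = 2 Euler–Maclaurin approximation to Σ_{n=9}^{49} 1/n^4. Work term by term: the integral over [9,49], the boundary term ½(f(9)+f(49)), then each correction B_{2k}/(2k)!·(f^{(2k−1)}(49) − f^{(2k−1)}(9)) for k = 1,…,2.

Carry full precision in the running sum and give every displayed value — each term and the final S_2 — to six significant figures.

∫_9^49 1/x^4 dx evaluates to 0.000454414.
½[f(9) + f(49)] = ½[0.000152416 + 1.73467e-07] = 7.62946e-05.
Running total after boundary: 0.000530709.
Order-1 term: 1/12 · (-1.41605e-08 − (-6.77404e-05)) = 5.64385e-06.
Partial sum through k=1: 0.000536353.
Order-2 term: −1/720 · (-1.76933e-10 − (-2.50890e-05)) = -3.48456e-08.

S_2 ≈ 0.000536318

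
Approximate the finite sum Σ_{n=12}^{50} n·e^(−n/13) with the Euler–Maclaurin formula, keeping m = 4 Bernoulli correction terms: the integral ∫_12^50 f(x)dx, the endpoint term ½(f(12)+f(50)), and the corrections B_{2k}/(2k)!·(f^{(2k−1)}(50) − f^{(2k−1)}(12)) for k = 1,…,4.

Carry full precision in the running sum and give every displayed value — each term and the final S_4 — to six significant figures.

The integral term ∫_12^50 x·e^(−x/13) dx = 111.626.
Endpoint term: (f(12) + f(50))/2 = (4.76754 + 1.06809)/2 = 2.91781.
Integral + boundary = 114.543.
k=1: B_{2}/(2)! × [f^{(1)}(50) − f^{(1)}(12)] = 1/12 × (-0.0607988 − 0.0305611) = -0.00761333.
After k=1: 114.536.
k=2: B_{4}/(4)! × [f^{(3)}(50) − f^{(3)}(12)] = −1/720 × (-0.000106955 − 0.00488255) = 6.92986e-06.
After k=2: 114.536.
k=3: B_{6}/(6)! × [f^{(5)}(50) − f^{(5)}(12)] = 1/30240 × (8.63001e-07 − 5.67116e-05) = -1.84685e-09.
After k=3: 114.536.
k=4: B_{8}/(8)! × [f^{(7)}(50) − f^{(7)}(12)] = −1/1209600 × (1.39578e-08 − 5.00192e-07) = 4.01979e-13.

S_4 ≈ 114.536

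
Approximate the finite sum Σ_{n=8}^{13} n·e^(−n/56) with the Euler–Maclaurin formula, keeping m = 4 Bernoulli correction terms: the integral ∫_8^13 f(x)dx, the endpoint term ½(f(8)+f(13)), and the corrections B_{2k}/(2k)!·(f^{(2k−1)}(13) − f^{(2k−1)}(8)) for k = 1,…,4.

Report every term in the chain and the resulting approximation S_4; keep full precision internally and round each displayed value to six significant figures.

S_4 ≈ 51.9940

The integral term ∫_8^13 x·e^(−x/56) dx = 43.3842.
Boundary: ½(f(8) + f(13)) = ½(6.93502 + 10.3068) = 8.62093.
Integral + boundary = 52.0052.
Order-1 term: 1/12 · (0.608782 − 0.743038) = -0.0111880.
After k=1: 51.9940.
Order-2 term: −1/720 · (0.000699760 − 0.000789794) = 1.25047e-07.
After k=2: 51.9940.
Order-3 term: 1/30240 · (3.84373e-07 − 4.28141e-07) = -1.44735e-12.
After k=3: 51.9940.
Order-4 term: −1/1209600 · (1.73982e-10 − 1.92740e-10) = 1.55079e-17.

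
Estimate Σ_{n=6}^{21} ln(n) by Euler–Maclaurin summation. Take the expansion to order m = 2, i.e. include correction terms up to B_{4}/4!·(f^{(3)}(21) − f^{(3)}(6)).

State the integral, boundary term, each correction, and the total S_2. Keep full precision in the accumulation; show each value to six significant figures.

S_2 ≈ 40.5926

The integral term ∫_6^21 ln(x) dx = 38.1844.
Boundary: ½(f(6) + f(21)) = ½(1.79176 + 3.04452) = 2.41814.
Integral + boundary = 40.6026.
Correction k=1: B_{2}/2! · (f^{(1)}(21) − f^{(1)}(6)) = 1/12 · (0.0476190 − 0.166667) = -0.00992063.
After k=1: 40.5926.
Correction k=2: B_{4}/4! · (f^{(3)}(21) − f^{(3)}(6)) = −1/720 · (0.000215959 − 0.00925926) = 1.25601e-05.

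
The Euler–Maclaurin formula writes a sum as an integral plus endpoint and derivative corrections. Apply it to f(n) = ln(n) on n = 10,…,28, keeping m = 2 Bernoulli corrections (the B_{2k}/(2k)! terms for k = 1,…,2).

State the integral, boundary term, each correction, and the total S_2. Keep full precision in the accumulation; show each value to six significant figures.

∫_10^28 ln(x) dx evaluates to 52.2759.
½[f(10) + f(28)] = ½[2.30259 + 3.33220] = 2.81739.
Integral + boundary = 55.0933.
Order-1 term: 1/12 · (0.0357143 − 0.100000) = -0.00535714.
After k=1: 55.0879.
Order-2 term: −1/720 · (9.11079e-05 − 0.00200000) = 2.65124e-06.

S_2 ≈ 55.0879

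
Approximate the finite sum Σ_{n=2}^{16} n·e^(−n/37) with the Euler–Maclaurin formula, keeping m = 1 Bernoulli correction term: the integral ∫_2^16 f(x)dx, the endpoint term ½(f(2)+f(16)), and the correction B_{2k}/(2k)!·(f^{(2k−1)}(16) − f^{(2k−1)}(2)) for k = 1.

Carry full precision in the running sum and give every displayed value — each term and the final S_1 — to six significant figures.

Integral: ∫_2^16 x·e^(−x/37) dx = 94.5215.
½[f(2) + f(16)] = ½[1.89476 + 10.3829] = 6.13881.
So far: 100.660.
Correction k=1: B_{2}/2! · (f^{(1)}(16) − f^{(1)}(2)) = 1/12 · (0.368311 − 0.896171) = -0.0439884.

S_1 ≈ 100.616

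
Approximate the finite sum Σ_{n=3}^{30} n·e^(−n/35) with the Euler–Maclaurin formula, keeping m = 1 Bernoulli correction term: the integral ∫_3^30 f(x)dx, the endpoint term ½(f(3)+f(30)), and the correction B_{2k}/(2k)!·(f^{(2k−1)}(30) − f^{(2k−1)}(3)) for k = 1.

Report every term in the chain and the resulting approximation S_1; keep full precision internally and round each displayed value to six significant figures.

S_1 ≈ 262.978

∫_3^30 x·e^(−x/35) dx evaluates to 255.301.
½[f(3) + f(30)] = ½[2.75357 + 12.7312] = 7.74238.
So far: 263.043.
Order-1 term: 1/12 · (0.0606247 − 0.839183) = -0.0648799.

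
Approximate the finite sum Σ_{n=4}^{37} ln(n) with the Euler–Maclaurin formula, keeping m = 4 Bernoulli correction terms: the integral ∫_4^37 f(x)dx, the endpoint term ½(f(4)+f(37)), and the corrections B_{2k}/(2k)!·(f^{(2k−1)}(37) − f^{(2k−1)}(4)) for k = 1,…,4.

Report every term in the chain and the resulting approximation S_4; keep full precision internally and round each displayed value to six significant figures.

The integral term ∫_4^37 ln(x) dx = 95.0588.
Endpoint term: (f(4) + f(37))/2 = (1.38629 + 3.61092)/2 = 2.49861.
So far: 97.5574.
Correction k=1: B_{2}/2! · (f^{(1)}(37) − f^{(1)}(4)) = 1/12 · (0.0270270 − 0.250000) = -0.0185811.
Running total after k=1: 97.5388.
Correction k=2: B_{4}/4! · (f^{(3)}(37) − f^{(3)}(4)) = −1/720 · (3.94843e-05 − 0.0312500) = 4.33479e-05.
Running total after k=2: 97.5389.
Correction k=3: B_{6}/6! · (f^{(5)}(37) − f^{(5)}(4)) = 1/30240 · (3.46101e-07 − 0.0234375) = -7.75038e-07.
Running total after k=3: 97.5389.
Correction k=4: B_{8}/8! · (f^{(7)}(37) − f^{(7)}(4)) = −1/1209600 · (7.58439e-09 − 0.0439453) = 3.63304e-08.

S_4 ≈ 97.5389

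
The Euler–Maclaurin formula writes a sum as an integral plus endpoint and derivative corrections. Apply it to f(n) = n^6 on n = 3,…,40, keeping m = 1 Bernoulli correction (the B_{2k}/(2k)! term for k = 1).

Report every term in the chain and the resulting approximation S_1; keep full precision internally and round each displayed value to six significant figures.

∫_3^40 x^6 dx evaluates to 2.34057e+10.
½[f(3) + f(40)] = ½[729.000 + 4.09600e+09] = 2.04800e+09.
Integral + boundary = 2.54537e+10.
k=1: B_{2}/(2)! × [f^{(1)}(40) − f^{(1)}(3)] = 1/12 × (6.14400e+08 − 1458.00) = 5.11999e+07.

S_1 ≈ 2.55049e+10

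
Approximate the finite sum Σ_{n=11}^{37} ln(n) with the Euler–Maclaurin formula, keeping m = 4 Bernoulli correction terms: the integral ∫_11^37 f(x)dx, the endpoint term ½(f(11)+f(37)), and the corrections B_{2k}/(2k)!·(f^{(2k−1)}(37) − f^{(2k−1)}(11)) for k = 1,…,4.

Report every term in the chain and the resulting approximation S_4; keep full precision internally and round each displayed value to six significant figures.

Integral: ∫_11^37 ln(x) dx = 81.2271.
½[f(11) + f(37)] = ½[2.39790 + 3.61092] = 3.00441.
Integral + boundary = 84.2315.
Order-1 term: 1/12 · (0.0270270 − 0.0909091) = -0.00532351.
Running total after k=1: 84.2262.
Order-2 term: −1/720 · (3.94843e-05 − 0.00150263) = 2.03215e-06.
Running total after k=2: 84.2262.
Order-3 term: 1/30240 · (3.46101e-07 − 0.000149021) = -4.91650e-09.
Running total after k=3: 84.2262.
Order-4 term: −1/1209600 · (7.58439e-09 − 3.69474e-05) = 3.05389e-11.

S_4 ≈ 84.2262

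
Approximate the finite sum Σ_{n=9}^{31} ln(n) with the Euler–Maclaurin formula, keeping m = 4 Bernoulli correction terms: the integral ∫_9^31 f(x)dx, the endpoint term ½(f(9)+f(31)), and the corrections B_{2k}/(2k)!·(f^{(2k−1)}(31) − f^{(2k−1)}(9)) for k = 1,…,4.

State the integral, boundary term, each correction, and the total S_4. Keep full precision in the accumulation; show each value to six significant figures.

The integral term ∫_9^31 ln(x) dx = 64.6786.
Boundary: ½(f(9) + f(31)) = ½(2.19722 + 3.43399) = 2.81561.
Integral + boundary = 67.4942.
k=1: B_{2}/(2)! × [f^{(1)}(31) − f^{(1)}(9)] = 1/12 × (0.0322581 − 0.111111) = -0.00657109.
Running total after k=1: 67.4876.
k=2: B_{4}/(4)! × [f^{(3)}(31) − f^{(3)}(9)] = −1/720 × (6.71344e-05 − 0.00274348) = 3.71715e-06.
Running total after k=2: 67.4876.
k=3: B_{6}/(6)! × [f^{(5)}(31) − f^{(5)}(9)] = 1/30240 × (8.38306e-07 − 0.000406442) = -1.34128e-08.
Running total after k=3: 67.4876.
k=4: B_{8}/(8)! × [f^{(7)}(31) − f^{(7)}(9)] = −1/1209600 × (2.61698e-08 − 0.000150534) = 1.24428e-10.

S_4 ≈ 67.4876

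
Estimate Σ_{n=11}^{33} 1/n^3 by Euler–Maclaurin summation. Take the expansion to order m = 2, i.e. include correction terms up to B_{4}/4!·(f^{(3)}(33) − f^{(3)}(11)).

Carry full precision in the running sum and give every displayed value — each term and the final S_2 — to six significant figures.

The integral term ∫_11^33 1/x^3 dx = 0.00367309.
Boundary: ½(f(11) + f(33)) = ½(0.000751315 + 2.78265e-05) = 0.000389571.
So far: 0.00406267.
k=1: B_{2}/(2)! × [f^{(1)}(33) − f^{(1)}(11)] = 1/12 × (-2.52968e-06 − (-0.000204904)) = 1.68645e-05.
After k=1: 0.00407953.
k=2: B_{4}/(4)! × [f^{(3)}(33) − f^{(3)}(11)] = −1/720 × (-4.64588e-08 − (-3.38684e-05)) = -4.69750e-08.

S_2 ≈ 0.00407948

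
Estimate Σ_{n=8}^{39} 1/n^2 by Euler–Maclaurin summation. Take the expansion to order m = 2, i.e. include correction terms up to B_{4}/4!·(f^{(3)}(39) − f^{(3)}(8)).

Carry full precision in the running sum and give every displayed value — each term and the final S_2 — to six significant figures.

S_2 ≈ 0.107822

The integral term ∫_8^39 1/x^2 dx = 0.0993590.
Endpoint term: (f(8) + f(39))/2 = (0.0156250 + 0.000657462)/2 = 0.00814123.
Integral + boundary = 0.107500.
Order-1 term: 1/12 · (-3.37160e-05 − (-0.00390625)) = 0.000322711.
After k=1: 0.107823.
Order-2 term: −1/720 · (-2.66004e-07 − (-0.000732422)) = -1.01688e-06.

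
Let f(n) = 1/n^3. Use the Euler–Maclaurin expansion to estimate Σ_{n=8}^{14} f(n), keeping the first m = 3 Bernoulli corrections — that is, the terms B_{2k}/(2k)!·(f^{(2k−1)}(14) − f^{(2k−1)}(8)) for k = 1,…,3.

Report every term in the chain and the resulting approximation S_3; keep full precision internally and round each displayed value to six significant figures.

∫_8^14 1/x^3 dx evaluates to 0.00526148.
Endpoint term: (f(8) + f(14))/2 = (0.00195312 + 0.000364431)/2 = 0.00115878.
So far: 0.00642026.
k=1: B_{2}/(2)! × [f^{(1)}(14) − f^{(1)}(8)] = 1/12 × (-7.80925e-05 − (-0.000732422)) = 5.45275e-05.
Partial sum through k=1: 0.00647479.
k=2: B_{4}/(4)! × [f^{(3)}(14) − f^{(3)}(8)] = −1/720 × (-7.96862e-06 − (-0.000228882)) = -3.06824e-07.
Partial sum through k=2: 0.00647448.
k=3: B_{6}/(6)! × [f^{(5)}(14) − f^{(5)}(8)] = 1/30240 × (-1.70756e-06 − (-0.000150204)) = 4.91059e-09.

S_3 ≈ 0.00647448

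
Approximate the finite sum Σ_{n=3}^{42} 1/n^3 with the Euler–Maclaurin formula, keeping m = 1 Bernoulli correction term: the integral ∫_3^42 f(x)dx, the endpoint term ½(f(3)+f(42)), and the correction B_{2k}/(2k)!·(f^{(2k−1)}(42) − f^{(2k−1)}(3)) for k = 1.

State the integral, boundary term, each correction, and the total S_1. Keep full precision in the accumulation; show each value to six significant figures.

S_1 ≈ 0.0768837

The integral term ∫_3^42 1/x^3 dx = 0.0552721.
½[f(3) + f(42)] = ½[0.0370370 + 1.34975e-05] = 0.0185253.
So far: 0.0737974.
Order-1 term: 1/12 · (-9.64104e-07 − (-0.0370370)) = 0.00308634.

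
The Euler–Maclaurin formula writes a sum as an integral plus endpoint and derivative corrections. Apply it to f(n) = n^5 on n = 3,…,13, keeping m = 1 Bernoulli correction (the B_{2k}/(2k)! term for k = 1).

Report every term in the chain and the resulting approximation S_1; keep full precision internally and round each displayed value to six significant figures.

S_1 ≈ 1.00198e+06

∫_3^13 x^5 dx evaluates to 804347.
Boundary: ½(f(3) + f(13)) = ½(243.000 + 371293) = 185768.
Running total after boundary: 990115.
Correction k=1: B_{2}/2! · (f^{(1)}(13) − f^{(1)}(3)) = 1/12 · (142805 − 405.000) = 11866.7.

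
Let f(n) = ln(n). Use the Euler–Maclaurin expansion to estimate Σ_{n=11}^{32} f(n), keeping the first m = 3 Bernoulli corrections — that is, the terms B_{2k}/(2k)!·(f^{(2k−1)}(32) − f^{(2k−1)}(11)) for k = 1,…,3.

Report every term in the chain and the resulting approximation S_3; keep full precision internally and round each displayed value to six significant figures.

∫_11^32 ln(x) dx evaluates to 63.5267.
Endpoint term: (f(11) + f(32))/2 = (2.39790 + 3.46574)/2 = 2.93182.
Running total after boundary: 66.4585.
k=1: B_{2}/(2)! × [f^{(1)}(32) − f^{(1)}(11)] = 1/12 × (0.0312500 − 0.0909091) = -0.00497159.
Partial sum through k=1: 66.4535.
k=2: B_{4}/(4)! × [f^{(3)}(32) − f^{(3)}(11)] = −1/720 × (6.10352e-05 − 0.00150263) = 2.00221e-06.
Partial sum through k=2: 66.4535.
k=3: B_{6}/(6)! × [f^{(5)}(32) − f^{(5)}(11)] = 1/30240 × (7.15256e-07 − 0.000149021) = -4.90429e-09.

S_3 ≈ 66.4535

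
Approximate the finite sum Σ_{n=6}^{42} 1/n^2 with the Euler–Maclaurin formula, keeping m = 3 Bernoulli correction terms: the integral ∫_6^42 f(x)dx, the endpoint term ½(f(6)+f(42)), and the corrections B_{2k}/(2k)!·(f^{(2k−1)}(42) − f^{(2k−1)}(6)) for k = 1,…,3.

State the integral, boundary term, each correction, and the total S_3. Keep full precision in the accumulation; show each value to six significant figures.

S_3 ≈ 0.157795

The integral term ∫_6^42 1/x^2 dx = 0.142857.
Endpoint term: (f(6) + f(42))/2 = (0.0277778 + 0.000566893)/2 = 0.0141723.
So far: 0.157029.
Correction k=1: B_{2}/2! · (f^{(1)}(42) − f^{(1)}(6)) = 1/12 · (-2.69949e-05 − (-0.00925926)) = 0.000769355.
Partial sum through k=1: 0.157799.
Correction k=2: B_{4}/4! · (f^{(3)}(42) − f^{(3)}(6)) = −1/720 · (-1.83639e-07 − (-0.00308642)) = -4.28644e-06.
Partial sum through k=2: 0.157795.
Correction k=3: B_{6}/6! · (f^{(5)}(42) − f^{(5)}(6)) = 1/30240 · (-3.12311e-09 − (-0.00257202)) = 8.50534e-08.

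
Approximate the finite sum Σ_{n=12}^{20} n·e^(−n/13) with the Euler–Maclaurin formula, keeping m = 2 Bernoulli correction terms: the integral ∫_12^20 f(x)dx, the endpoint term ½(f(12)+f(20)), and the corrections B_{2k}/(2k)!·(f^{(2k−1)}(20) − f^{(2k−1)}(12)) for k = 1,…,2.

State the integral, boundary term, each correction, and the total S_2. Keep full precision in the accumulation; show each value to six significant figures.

S_2 ≈ 41.5284

Integral: ∫_12^20 x·e^(−x/13) dx = 37.0097.
Boundary: ½(f(12) + f(20)) = ½(4.76754 + 4.29422) = 4.53088.
So far: 41.5406.
k=1: B_{2}/(2)! × [f^{(1)}(20) − f^{(1)}(12)] = 1/12 × (-0.115614 − 0.0305611) = -0.0121812.
Running total after k=1: 41.5284.
k=2: B_{4}/(4)! × [f^{(3)}(20) − f^{(3)}(12)] = −1/720 × (0.00185686 − 0.00488255) = 4.20235e-06.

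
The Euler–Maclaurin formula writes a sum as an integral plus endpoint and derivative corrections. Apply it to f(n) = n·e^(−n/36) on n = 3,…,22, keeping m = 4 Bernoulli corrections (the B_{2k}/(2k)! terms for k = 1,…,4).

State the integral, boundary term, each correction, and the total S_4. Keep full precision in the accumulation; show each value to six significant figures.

S_4 ≈ 165.783

Integral: ∫_3^22 x·e^(−x/36) dx = 158.486.
Boundary: ½(f(3) + f(22)) = ½(2.76013 + 11.9404) = 7.35029.
Integral + boundary = 165.836.
k=1: B_{2}/(2)! × [f^{(1)}(22) − f^{(1)}(3)] = 1/12 × (0.211068 − 0.843374) = -0.0526921.
Partial sum through k=1: 165.783.
k=2: B_{4}/(4)! × [f^{(3)}(22) − f^{(3)}(3)] = −1/720 × (0.00100043 − 0.00207057) = 1.48630e-06.
Partial sum through k=2: 165.783.
k=3: B_{6}/(6)! × [f^{(5)}(22) − f^{(5)}(3)] = 1/30240 × (1.41822e-06 − 2.69321e-06) = -4.21624e-11.
Partial sum through k=3: 165.783.
k=4: B_{8}/(8)! × [f^{(7)}(22) − f^{(7)}(3)] = −1/1209600 × (1.59297e-09 − 2.92342e-09) = 1.09990e-15.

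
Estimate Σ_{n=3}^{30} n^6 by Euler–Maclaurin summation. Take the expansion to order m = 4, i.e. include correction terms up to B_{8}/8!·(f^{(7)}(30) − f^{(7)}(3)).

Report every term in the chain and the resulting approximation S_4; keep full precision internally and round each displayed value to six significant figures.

S_4 ≈ 3.50093e+09

∫_3^30 x^6 dx evaluates to 3.12429e+09.
½[f(3) + f(30)] = ½[729.000 + 7.29000e+08] = 3.64500e+08.
So far: 3.48879e+09.
Correction k=1: B_{2}/2! · (f^{(1)}(30) − f^{(1)}(3)) = 1/12 · (1.45800e+08 − 1458.00) = 1.21499e+07.
Running total after k=1: 3.50094e+09.
Correction k=2: B_{4}/4! · (f^{(3)}(30) − f^{(3)}(3)) = −1/720 · (3.24000e+06 − 3240.00) = -4495.50.
Running total after k=2: 3.50093e+09.
Correction k=3: B_{6}/6! · (f^{(5)}(30) − f^{(5)}(3)) = 1/30240 · (21600.0 − 2160.00) = 0.642857.
Running total after k=3: 3.50093e+09.
Correction k=4: B_{8}/8! · (f^{(7)}(30) − f^{(7)}(3)) = −1/1209600 · (0.00000 − 0.00000) = 0.00000.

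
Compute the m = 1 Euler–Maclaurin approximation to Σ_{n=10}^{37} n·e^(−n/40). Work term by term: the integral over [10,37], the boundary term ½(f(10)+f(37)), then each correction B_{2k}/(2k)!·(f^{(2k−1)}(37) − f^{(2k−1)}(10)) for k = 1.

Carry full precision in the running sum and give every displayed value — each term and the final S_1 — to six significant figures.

Integral: ∫_10^37 x·e^(−x/40) dx = 336.285.
½[f(10) + f(37)] = ½[7.78801 + 14.6717] = 11.2298.
Running total after boundary: 347.515.
k=1: B_{2}/(2)! × [f^{(1)}(37) − f^{(1)}(10)] = 1/12 × (0.0297399 − 0.584101) = -0.0461967.

S_1 ≈ 347.468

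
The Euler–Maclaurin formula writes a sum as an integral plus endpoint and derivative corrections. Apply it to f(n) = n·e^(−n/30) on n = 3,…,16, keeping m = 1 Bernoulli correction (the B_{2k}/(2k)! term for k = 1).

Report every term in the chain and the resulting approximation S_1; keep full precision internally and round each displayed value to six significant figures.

∫_3^16 x·e^(−x/30) dx evaluates to 86.2173.
Boundary: ½(f(3) + f(16)) = ½(2.71451 + 9.38634) = 6.05043.
Running total after boundary: 92.2677.
Correction k=1: B_{2}/2! · (f^{(1)}(16) − f^{(1)}(3)) = 1/12 · (0.273768 − 0.814354) = -0.0450488.

S_1 ≈ 92.2226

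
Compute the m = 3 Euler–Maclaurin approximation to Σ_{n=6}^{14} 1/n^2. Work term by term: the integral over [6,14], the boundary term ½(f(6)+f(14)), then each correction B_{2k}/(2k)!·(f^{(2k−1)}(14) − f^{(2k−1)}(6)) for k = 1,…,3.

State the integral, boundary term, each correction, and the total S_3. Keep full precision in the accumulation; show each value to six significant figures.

∫_6^14 1/x^2 dx evaluates to 0.0952381.
Endpoint term: (f(6) + f(14))/2 = (0.0277778 + 0.00510204)/2 = 0.0164399.
Running total after boundary: 0.111678.
Order-1 term: 1/12 · (-0.000728863 − (-0.00925926)) = 0.000710866.
Partial sum through k=1: 0.112389.
Order-2 term: −1/720 · (-4.46243e-05 − (-0.00308642)) = -4.22472e-06.
Partial sum through k=2: 0.112385.
Order-3 term: 1/30240 · (-6.83024e-06 − (-0.00257202)) = 8.48276e-08.

S_3 ≈ 0.112385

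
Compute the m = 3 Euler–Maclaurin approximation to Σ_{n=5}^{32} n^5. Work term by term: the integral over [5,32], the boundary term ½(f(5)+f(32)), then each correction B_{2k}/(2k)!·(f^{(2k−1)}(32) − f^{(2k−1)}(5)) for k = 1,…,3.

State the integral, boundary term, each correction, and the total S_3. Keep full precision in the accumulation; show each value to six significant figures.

Integral: ∫_5^32 x^5 dx = 1.78954e+08.
Boundary: ½(f(5) + f(32)) = ½(3125.00 + 3.35544e+07) = 1.67788e+07.
So far: 1.95733e+08.
Correction k=1: B_{2}/2! · (f^{(1)}(32) − f^{(1)}(5)) = 1/12 · (5.24288e+06 − 3125.00) = 436646.
Partial sum through k=1: 1.96170e+08.
Correction k=2: B_{4}/4! · (f^{(3)}(32) − f^{(3)}(5)) = −1/720 · (61440.0 − 1500.00) = -83.2500.
Partial sum through k=2: 1.96170e+08.
Correction k=3: B_{6}/6! · (f^{(5)}(32) − f^{(5)}(5)) = 1/30240 · (120.000 − 120.000) = 0.00000.

S_3 ≈ 1.96170e+08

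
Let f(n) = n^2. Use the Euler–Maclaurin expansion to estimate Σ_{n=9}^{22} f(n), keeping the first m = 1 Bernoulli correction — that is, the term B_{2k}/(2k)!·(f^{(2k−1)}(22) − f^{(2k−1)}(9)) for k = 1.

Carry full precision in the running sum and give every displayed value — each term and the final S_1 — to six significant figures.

Integral: ∫_9^22 x^2 dx = 3306.33.
Endpoint term: (f(9) + f(22))/2 = (81.0000 + 484.000)/2 = 282.500.
So far: 3588.83.
Correction k=1: B_{2}/2! · (f^{(1)}(22) − f^{(1)}(9)) = 1/12 · (44.0000 − 18.0000) = 2.16667.

S_1 ≈ 3591.00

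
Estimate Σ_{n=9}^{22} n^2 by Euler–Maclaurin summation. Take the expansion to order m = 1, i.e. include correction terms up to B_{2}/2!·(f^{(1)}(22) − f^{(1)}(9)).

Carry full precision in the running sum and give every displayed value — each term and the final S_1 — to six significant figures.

The integral term ∫_9^22 x^2 dx = 3306.33.
½[f(9) + f(22)] = ½[81.0000 + 484.000] = 282.500.
Integral + boundary = 3588.83.
k=1: B_{2}/(2)! × [f^{(1)}(22) − f^{(1)}(9)] = 1/12 × (44.0000 − 18.0000) = 2.16667.

S_1 ≈ 3591.00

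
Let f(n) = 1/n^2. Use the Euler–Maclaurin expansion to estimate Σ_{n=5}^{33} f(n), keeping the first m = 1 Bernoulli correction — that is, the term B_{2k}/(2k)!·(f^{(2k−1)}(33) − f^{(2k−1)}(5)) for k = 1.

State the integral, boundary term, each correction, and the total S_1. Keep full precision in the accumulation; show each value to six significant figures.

The integral term ∫_5^33 1/x^2 dx = 0.169697.
Boundary: ½(f(5) + f(33)) = ½(0.0400000 + 0.000918274) = 0.0204591.
Integral + boundary = 0.190156.
Order-1 term: 1/12 · (-5.56529e-05 − (-0.0160000)) = 0.00132870.

S_1 ≈ 0.191485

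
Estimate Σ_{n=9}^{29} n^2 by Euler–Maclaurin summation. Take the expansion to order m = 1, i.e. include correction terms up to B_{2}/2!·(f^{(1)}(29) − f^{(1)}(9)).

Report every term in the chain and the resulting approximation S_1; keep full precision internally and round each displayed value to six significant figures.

S_1 ≈ 8351.00

∫_9^29 x^2 dx evaluates to 7886.67.
Boundary: ½(f(9) + f(29)) = ½(81.0000 + 841.000) = 461.000.
Running total after boundary: 8347.67.
k=1: B_{2}/(2)! × [f^{(1)}(29) − f^{(1)}(9)] = 1/12 × (58.0000 − 18.0000) = 3.33333.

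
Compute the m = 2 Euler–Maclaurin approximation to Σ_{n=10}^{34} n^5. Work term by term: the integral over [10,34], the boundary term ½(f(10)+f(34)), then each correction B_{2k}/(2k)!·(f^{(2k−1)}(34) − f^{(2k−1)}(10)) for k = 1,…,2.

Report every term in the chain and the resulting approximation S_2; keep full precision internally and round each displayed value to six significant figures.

∫_10^34 x^5 dx evaluates to 2.57301e+08.
Boundary: ½(f(10) + f(34)) = ½(100000 + 4.54354e+07) = 2.27677e+07.
So far: 2.80068e+08.
Order-1 term: 1/12 · (6.68168e+06 − 50000.0) = 552640.
Running total after k=1: 2.80621e+08.
Order-2 term: −1/720 · (69360.0 − 6000.00) = -88.0000.

S_2 ≈ 2.80621e+08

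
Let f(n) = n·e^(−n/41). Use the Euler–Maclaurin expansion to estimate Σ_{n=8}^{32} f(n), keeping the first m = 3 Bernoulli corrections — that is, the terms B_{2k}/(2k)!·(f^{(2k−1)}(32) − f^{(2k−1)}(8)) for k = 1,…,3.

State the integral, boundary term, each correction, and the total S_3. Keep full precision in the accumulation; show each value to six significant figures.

The integral term ∫_8^32 x·e^(−x/41) dx = 281.533.
Endpoint term: (f(8) + f(32))/2 = (6.58187 + 14.6618)/2 = 10.6219.
So far: 292.155.
k=1: B_{2}/(2)! × [f^{(1)}(32) − f^{(1)}(8)] = 1/12 × (0.100577 − 0.662201) = -0.0468020.
After k=1: 292.108.
k=2: B_{4}/(4)! × [f^{(3)}(32) − f^{(3)}(8)] = −1/720 × (0.000604962 − 0.00137280) = 1.06644e-06.
After k=2: 292.108.
k=3: B_{6}/(6)! × [f^{(5)}(32) − f^{(5)}(8)] = 1/30240 × (6.84172e-07 − 1.39896e-06) = -2.36373e-11.

S_3 ≈ 292.108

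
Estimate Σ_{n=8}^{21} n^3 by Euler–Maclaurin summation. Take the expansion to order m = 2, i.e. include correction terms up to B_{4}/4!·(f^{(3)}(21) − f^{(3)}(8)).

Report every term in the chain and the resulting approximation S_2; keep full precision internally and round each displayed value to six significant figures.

S_2 ≈ 52577.0

The integral term ∫_8^21 x^3 dx = 47596.2.
Boundary: ½(f(8) + f(21)) = ½(512.000 + 9261.00) = 4886.50.
Running total after boundary: 52482.8.
k=1: B_{2}/(2)! × [f^{(1)}(21) − f^{(1)}(8)] = 1/12 × (1323.00 − 192.000) = 94.2500.
After k=1: 52577.0.
k=2: B_{4}/(4)! × [f^{(3)}(21) − f^{(3)}(8)] = −1/720 × (6.00000 − 6.00000) = 0.00000.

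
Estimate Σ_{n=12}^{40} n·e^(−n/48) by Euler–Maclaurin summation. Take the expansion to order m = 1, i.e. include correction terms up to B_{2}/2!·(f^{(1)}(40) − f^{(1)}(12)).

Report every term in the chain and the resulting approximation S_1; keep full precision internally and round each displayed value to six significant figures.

Integral: ∫_12^40 x·e^(−x/48) dx = 407.203.
Boundary: ½(f(12) + f(40)) = ½(9.34561 + 17.3839) = 13.3648.
Integral + boundary = 420.568.
Order-1 term: 1/12 · (0.0724330 − 0.584101) = -0.0426390.

S_1 ≈ 420.526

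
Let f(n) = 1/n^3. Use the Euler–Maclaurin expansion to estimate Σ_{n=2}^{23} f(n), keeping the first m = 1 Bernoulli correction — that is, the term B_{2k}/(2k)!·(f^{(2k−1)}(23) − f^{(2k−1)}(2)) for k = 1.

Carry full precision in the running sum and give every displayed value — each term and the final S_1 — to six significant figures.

S_1 ≈ 0.202220

The integral term ∫_2^23 1/x^3 dx = 0.124055.
Endpoint term: (f(2) + f(23))/2 = (0.125000 + 8.21895e-05)/2 = 0.0625411.
So far: 0.186596.
k=1: B_{2}/(2)! × [f^{(1)}(23) − f^{(1)}(2)] = 1/12 × (-1.07204e-05 − (-0.187500)) = 0.0156241.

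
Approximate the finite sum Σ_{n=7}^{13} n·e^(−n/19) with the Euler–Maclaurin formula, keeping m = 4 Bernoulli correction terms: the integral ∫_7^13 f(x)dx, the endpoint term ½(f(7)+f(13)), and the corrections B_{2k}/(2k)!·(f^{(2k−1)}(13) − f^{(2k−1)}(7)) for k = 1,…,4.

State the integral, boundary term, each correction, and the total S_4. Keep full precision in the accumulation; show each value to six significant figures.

The integral term ∫_7^13 x·e^(−x/19) dx = 35.0330.
½[f(7) + f(13)] = ½[4.84278 + 6.55835] = 5.70056.
Running total after boundary: 40.7336.
k=1: B_{2}/(2)! × [f^{(1)}(13) − f^{(1)}(7)] = 1/12 × (0.159312 − 0.436943) = -0.0231359.
Running total after k=1: 40.7105.
k=2: B_{4}/(4)! × [f^{(3)}(13) − f^{(3)}(7)] = −1/720 × (0.00323626 − 0.00504320) = 2.50964e-06.
Running total after k=2: 40.7105.
k=3: B_{6}/(6)! × [f^{(5)}(13) − f^{(5)}(7)] = 1/30240 × (1.67069e-05 − 2.45873e-05) = -2.60595e-10.
Running total after k=3: 40.7105.
k=4: B_{8}/(8)! × [f^{(7)}(13) − f^{(7)}(7)] = −1/1209600 × (6.77263e-08 − 9.75196e-08) = 2.46308e-14.

S_4 ≈ 40.7105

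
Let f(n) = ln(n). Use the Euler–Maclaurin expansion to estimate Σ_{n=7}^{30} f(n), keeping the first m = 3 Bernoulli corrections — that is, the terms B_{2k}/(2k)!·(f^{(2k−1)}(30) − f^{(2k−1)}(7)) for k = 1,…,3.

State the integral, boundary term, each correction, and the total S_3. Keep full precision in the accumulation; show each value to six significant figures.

∫_7^30 ln(x) dx evaluates to 65.4146.
Endpoint term: (f(7) + f(30))/2 = (1.94591 + 3.40120)/2 = 2.67355.
Integral + boundary = 68.0881.
Correction k=1: B_{2}/2! · (f^{(1)}(30) − f^{(1)}(7)) = 1/12 · (0.0333333 − 0.142857) = -0.00912698.
Partial sum through k=1: 68.0790.
Correction k=2: B_{4}/4! · (f^{(3)}(30) − f^{(3)}(7)) = −1/720 · (7.40741e-05 − 0.00583090) = 7.99560e-06.
Partial sum through k=2: 68.0790.
Correction k=3: B_{6}/6! · (f^{(5)}(30) − f^{(5)}(7)) = 1/30240 · (9.87654e-07 − 0.00142798) = -4.71888e-08.

S_3 ≈ 68.0790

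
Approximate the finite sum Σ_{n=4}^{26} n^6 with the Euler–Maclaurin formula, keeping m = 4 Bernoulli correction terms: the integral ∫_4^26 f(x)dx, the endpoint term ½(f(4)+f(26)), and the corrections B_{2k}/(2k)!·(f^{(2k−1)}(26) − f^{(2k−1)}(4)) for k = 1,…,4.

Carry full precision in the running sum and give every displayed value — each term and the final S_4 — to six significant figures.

Integral: ∫_4^26 x^6 dx = 1.14740e+09.
½[f(4) + f(26)] = ½[4096.00 + 3.08916e+08] = 1.54460e+08.
Running total after boundary: 1.30186e+09.
Order-1 term: 1/12 · (7.12883e+07 − 6144.00) = 5.94018e+06.
After k=1: 1.30780e+09.
Order-2 term: −1/720 · (2.10912e+06 − 7680.00) = -2918.67.
After k=2: 1.30780e+09.
Order-3 term: 1/30240 · (18720.0 − 2880.00) = 0.523810.
After k=3: 1.30780e+09.
Order-4 term: −1/1209600 · (0.00000 − 0.00000) = 0.00000.

S_4 ≈ 1.30780e+09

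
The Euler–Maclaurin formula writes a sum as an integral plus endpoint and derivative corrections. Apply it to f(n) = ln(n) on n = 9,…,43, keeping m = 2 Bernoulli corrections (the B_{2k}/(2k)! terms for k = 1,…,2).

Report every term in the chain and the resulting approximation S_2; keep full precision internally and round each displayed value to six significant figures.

Integral: ∫_9^43 ln(x) dx = 107.957.
½[f(9) + f(43)] = ½[2.19722 + 3.76120] = 2.97921.
Integral + boundary = 110.936.
Correction k=1: B_{2}/2! · (f^{(1)}(43) − f^{(1)}(9)) = 1/12 · (0.0232558 − 0.111111) = -0.00732127.
Partial sum through k=1: 110.928.
Correction k=2: B_{4}/4! · (f^{(3)}(43) − f^{(3)}(9)) = −1/720 · (2.51550e-05 − 0.00274348) = 3.77546e-06.

S_2 ≈ 110.928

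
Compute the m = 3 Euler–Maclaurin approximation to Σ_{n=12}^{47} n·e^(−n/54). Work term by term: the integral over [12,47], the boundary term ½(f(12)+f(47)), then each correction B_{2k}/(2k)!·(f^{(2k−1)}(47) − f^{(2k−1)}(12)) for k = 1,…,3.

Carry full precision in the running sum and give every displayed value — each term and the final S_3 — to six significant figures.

S_3 ≈ 584.311

Integral: ∫_12^47 x·e^(−x/54) dx = 569.712.
Endpoint term: (f(12) + f(47))/2 = (9.60885 + 19.6834)/2 = 14.6461.
Integral + boundary = 584.359.
Correction k=1: B_{2}/2! · (f^{(1)}(47) − f^{(1)}(12)) = 1/12 · (0.0542884 − 0.622796) = -0.0473756.
After k=1: 584.311.
Correction k=2: B_{4}/4! · (f^{(3)}(47) − f^{(3)}(12)) = −1/720 · (0.000305858 − 0.000762781) = 6.34616e-07.
After k=2: 584.311.
Correction k=3: B_{6}/6! · (f^{(5)}(47) − f^{(5)}(12)) = 1/30240 · (2.03394e-07 − 4.49926e-07) = -8.15250e-12.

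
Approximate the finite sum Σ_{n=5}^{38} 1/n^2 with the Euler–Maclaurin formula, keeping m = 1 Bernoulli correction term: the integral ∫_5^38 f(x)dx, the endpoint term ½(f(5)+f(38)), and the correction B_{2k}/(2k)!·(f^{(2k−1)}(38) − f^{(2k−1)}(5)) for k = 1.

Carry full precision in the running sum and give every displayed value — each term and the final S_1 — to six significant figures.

∫_5^38 1/x^2 dx evaluates to 0.173684.
Endpoint term: (f(5) + f(38))/2 = (0.0400000 + 0.000692521)/2 = 0.0203463.
Running total after boundary: 0.194030.
k=1: B_{2}/(2)! × [f^{(1)}(38) − f^{(1)}(5)] = 1/12 × (-3.64485e-05 − (-0.0160000)) = 0.00133030.

S_1 ≈ 0.195361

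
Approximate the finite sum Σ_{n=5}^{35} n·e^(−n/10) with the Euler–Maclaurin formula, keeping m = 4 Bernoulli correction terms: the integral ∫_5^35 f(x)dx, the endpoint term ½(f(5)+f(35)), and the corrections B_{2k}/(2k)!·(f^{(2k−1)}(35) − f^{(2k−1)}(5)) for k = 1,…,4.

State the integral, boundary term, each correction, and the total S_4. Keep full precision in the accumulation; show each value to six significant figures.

Integral: ∫_5^35 x·e^(−x/10) dx = 77.3908.
Boundary: ½(f(5) + f(35)) = ½(3.03265 + 1.05691) = 2.04478.
Running total after boundary: 79.4356.
Order-1 term: 1/12 · (-0.0754935 − 0.303265) = -0.0315632.
Running total after k=1: 79.4040.
Order-2 term: −1/720 · (-0.000150987 − 0.0151633) = 2.12698e-05.
Running total after k=2: 79.4040.
Order-3 term: 1/30240 · (4.52961e-06 − 0.000272939) = -8.87597e-09.
Running total after k=3: 79.4040.
Order-4 term: −1/1209600 · (1.05691e-07 − 3.94245e-06) = 3.17192e-12.

S_4 ≈ 79.4040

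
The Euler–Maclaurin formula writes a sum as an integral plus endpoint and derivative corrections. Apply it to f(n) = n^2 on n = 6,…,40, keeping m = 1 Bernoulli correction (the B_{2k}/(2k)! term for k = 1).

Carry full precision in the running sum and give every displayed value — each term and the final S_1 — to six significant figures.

Integral: ∫_6^40 x^2 dx = 21261.3.
Boundary: ½(f(6) + f(40)) = ½(36.0000 + 1600.00) = 818.000.
Running total after boundary: 22079.3.
Correction k=1: B_{2}/2! · (f^{(1)}(40) − f^{(1)}(6)) = 1/12 · (80.0000 − 12.0000) = 5.66667.

S_1 ≈ 22085.0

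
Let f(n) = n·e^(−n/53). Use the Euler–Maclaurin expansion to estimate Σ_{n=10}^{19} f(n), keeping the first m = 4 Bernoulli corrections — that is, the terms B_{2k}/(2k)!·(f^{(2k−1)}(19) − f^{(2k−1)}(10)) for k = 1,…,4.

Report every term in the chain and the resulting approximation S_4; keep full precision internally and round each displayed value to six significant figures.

S_4 ≈ 109.271

The integral term ∫_10^19 x·e^(−x/53) dx = 98.5113.
½[f(10) + f(19)] = ½[8.28052 + 13.2759] = 10.7782.
Running total after boundary: 109.290.
Correction k=1: B_{2}/2! · (f^{(1)}(19) − f^{(1)}(10)) = 1/12 · (0.448242 − 0.671816) = -0.0186312.
Running total after k=1: 109.271.
Correction k=2: B_{4}/4! · (f^{(3)}(19) − f^{(3)}(10)) = −1/720 · (0.000657067 − 0.000828736) = 2.38429e-07.
Running total after k=2: 109.271.
Correction k=3: B_{6}/6! · (f^{(5)}(19) − f^{(5)}(10)) = 1/30240 · (4.11022e-07 − 5.04915e-07) = -3.10493e-12.
Running total after k=3: 109.271.
Correction k=4: B_{8}/8! · (f^{(7)}(19) − f^{(7)}(10)) = −1/1209600 · (2.09373e-10 − 2.54468e-10) = 3.72810e-17.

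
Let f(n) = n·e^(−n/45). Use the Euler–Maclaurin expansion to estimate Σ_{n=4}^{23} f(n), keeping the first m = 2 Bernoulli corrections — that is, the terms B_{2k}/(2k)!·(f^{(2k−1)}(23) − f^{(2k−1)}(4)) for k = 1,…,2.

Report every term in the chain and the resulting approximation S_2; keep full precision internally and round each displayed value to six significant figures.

The integral term ∫_4^23 x·e^(−x/45) dx = 181.983.
Boundary: ½(f(4) + f(23)) = ½(3.65979 + 13.7961) = 8.72792.
So far: 190.711.
Order-1 term: 1/12 · (0.293250 − 0.833619) = -0.0450307.
Running total after k=1: 190.666.
Order-2 term: −1/720 · (0.000737238 − 0.00131532) = 8.02885e-07.

S_2 ≈ 190.666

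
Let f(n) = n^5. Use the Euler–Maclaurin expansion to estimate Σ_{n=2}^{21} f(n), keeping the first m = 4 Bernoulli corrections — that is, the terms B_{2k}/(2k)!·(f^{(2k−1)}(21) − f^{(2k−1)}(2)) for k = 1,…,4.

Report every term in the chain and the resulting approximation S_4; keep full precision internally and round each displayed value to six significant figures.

S_4 ≈ 1.64174e+07

Integral: ∫_2^21 x^5 dx = 1.42943e+07.
Endpoint term: (f(2) + f(21))/2 = (32.0000 + 4.08410e+06)/2 = 2.04207e+06.
Running total after boundary: 1.63364e+07.
Correction k=1: B_{2}/2! · (f^{(1)}(21) − f^{(1)}(2)) = 1/12 · (972405 − 80.0000) = 81027.1.
After k=1: 1.64174e+07.
Correction k=2: B_{4}/4! · (f^{(3)}(21) − f^{(3)}(2)) = −1/720 · (26460.0 − 240.000) = -36.4167.
After k=2: 1.64174e+07.
Correction k=3: B_{6}/6! · (f^{(5)}(21) − f^{(5)}(2)) = 1/30240 · (120.000 − 120.000) = 0.00000.
After k=3: 1.64174e+07.
Correction k=4: B_{8}/8! · (f^{(7)}(21) − f^{(7)}(2)) = −1/1209600 · (0.00000 − 0.00000) = 0.00000.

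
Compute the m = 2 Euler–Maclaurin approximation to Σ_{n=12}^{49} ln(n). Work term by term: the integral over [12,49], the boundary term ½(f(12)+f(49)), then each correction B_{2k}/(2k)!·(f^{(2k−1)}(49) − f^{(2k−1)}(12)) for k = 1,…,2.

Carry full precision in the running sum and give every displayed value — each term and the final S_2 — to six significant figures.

Integral: ∫_12^49 ln(x) dx = 123.880.
Endpoint term: (f(12) + f(49))/2 = (2.48491 + 3.89182)/2 = 3.18836.
Integral + boundary = 127.069.
Order-1 term: 1/12 · (0.0204082 − 0.0833333) = -0.00524376.
Running total after k=1: 127.063.
Order-2 term: −1/720 · (1.69997e-05 − 0.00115741) = 1.58390e-06.

S_2 ≈ 127.063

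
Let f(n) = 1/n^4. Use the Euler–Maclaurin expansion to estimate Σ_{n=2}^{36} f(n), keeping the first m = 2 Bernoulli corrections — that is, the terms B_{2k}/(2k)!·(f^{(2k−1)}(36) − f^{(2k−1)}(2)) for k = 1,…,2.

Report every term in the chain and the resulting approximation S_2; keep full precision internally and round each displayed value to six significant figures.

The integral term ∫_2^36 1/x^4 dx = 0.0416595.
½[f(2) + f(36)] = ½[0.0625000 + 5.95374e-07] = 0.0312503.
So far: 0.0729098.
Order-1 term: 1/12 · (-6.61527e-08 − (-0.125000)) = 0.0104167.
Partial sum through k=1: 0.0833265.
Order-2 term: −1/720 · (-1.53131e-09 − (-0.937500)) = -0.00130208.

S_2 ≈ 0.0820244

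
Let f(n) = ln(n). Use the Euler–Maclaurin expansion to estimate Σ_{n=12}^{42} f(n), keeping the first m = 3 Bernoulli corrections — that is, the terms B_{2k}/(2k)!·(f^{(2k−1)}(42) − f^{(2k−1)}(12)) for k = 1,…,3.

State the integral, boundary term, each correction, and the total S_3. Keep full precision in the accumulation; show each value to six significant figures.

The integral term ∫_12^42 ln(x) dx = 97.1632.
Endpoint term: (f(12) + f(42))/2 = (2.48491 + 3.73767)/2 = 3.11129.
Running total after boundary: 100.275.
Order-1 term: 1/12 · (0.0238095 − 0.0833333) = -0.00496032.
Partial sum through k=1: 100.270.
Order-2 term: −1/720 · (2.69949e-05 − 0.00115741) = 1.57002e-06.
Partial sum through k=2: 100.270.
Order-3 term: 1/30240 · (1.83639e-07 − 9.64506e-05) = -3.18343e-09.

S_3 ≈ 100.270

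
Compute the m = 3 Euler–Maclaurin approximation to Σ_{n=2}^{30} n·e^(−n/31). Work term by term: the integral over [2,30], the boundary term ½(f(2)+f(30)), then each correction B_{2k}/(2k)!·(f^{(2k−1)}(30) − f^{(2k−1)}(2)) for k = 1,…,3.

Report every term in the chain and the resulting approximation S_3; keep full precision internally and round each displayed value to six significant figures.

The integral term ∫_2^30 x·e^(−x/31) dx = 240.617.
½[f(2) + f(30)] = ½[1.87504 + 11.3982] = 6.63662.
Running total after boundary: 247.254.
Order-1 term: 1/12 · (0.0122561 − 0.877036) = -0.0720650.
Partial sum through k=1: 247.182.
Order-2 term: −1/720 · (0.000803472 − 0.00286376) = 2.86152e-06.
Partial sum through k=2: 247.182.
Order-3 term: 1/30240 · (1.65889e-06 − 5.01030e-06) = -1.10827e-10.

S_3 ≈ 247.182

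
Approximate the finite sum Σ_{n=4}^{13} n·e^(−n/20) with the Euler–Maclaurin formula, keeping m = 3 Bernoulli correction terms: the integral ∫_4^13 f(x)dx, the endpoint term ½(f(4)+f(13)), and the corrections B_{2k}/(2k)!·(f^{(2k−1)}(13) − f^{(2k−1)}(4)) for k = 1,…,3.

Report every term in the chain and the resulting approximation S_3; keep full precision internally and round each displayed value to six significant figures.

S_3 ≈ 53.4320

∫_4^13 x·e^(−x/20) dx evaluates to 48.4405.
½[f(4) + f(13)] = ½[3.27492 + 6.78660] = 5.03076.
So far: 53.4713.
Order-1 term: 1/12 · (0.182716 − 0.654985) = -0.0393557.
Running total after k=1: 53.4320.
Order-2 term: −1/720 · (0.00306702 − 0.00573112) = 3.70013e-06.
Running total after k=2: 53.4320.
Order-3 term: 1/30240 · (1.41931e-05 − 2.45619e-05) = -3.42884e-10.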